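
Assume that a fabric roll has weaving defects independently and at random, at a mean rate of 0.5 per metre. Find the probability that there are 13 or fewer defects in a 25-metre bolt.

0.6278

Over the interval, μ = 0.5 × 25 = 12.5 (a 25-metre bolt = 25 metres).
P(N ≤ 13) = Σ_{j=0}^{13} e^(−μ) μ^j/j! ≈ 0.6278.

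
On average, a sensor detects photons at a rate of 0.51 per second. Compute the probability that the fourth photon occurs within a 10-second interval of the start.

Over the interval, μ = 0.51 × 10 = 5.1 (a 10-second interval = 10 seconds).
The fourth arrival falls in the interval iff at least 4 events occur there: P(S_4 ≤ t) = P(N ≥ 4) = 1 − P(N ≤ 3) ≈ 0.7487.

0.7487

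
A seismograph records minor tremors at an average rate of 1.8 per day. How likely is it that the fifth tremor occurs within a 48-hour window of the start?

0.2936

Over the interval, μ = 1.8 × 2 = 3.6 (a 48-hour window = 2 days).
The fifth arrival falls in the interval iff at least 5 events occur there: P(S_5 ≤ t) = P(N ≥ 5) = 1 − P(N ≤ 4) ≈ 0.2936.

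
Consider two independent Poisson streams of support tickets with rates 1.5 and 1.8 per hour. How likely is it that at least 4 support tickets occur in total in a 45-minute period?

0.2371

Independent Poisson processes superpose: combined rate λ = 1.5 + 1.8 = 3.3 per hour.
Over the interval, μ = 3.3 × 0.75 = 2.475 (a 45-minute period = 0.75 hours).
P(N ≥ 4) = 1 − P(N ≤ 3) ≈ 0.2371.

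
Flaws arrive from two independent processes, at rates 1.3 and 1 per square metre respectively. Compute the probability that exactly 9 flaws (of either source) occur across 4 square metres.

Independent Poisson processes superpose: combined rate λ = 1.3 + 1 = 2.3 per square metre.
Over the interval, μ = 2.3 × 4 = 9.2 (4 square metres).
P(N = 9) = e^(−9.2) · 9.2^9/9! ≈ 0.1315.

0.1315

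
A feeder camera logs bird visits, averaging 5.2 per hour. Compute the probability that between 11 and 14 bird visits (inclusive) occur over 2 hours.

0.3609

Over the interval, μ = 5.2 × 2 = 10.4 (2 hours).
P(11 ≤ N ≤ 14) = Σ_{j=11}^{14} e^(−10.4) · 10.4^j/j! ≈ 0.3609.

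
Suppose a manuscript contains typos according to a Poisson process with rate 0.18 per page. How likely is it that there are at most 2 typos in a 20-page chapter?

0.3027

Over the interval, μ = 0.18 × 20 = 3.6 (a 20-page chapter = 20 pages).
P(N ≤ 2) = Σ_{j=0}^{2} e^(−μ) μ^j/j! ≈ 0.3027.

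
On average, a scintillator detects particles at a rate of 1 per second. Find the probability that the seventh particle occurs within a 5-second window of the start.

Over the interval, μ = 1 × 5 = 5 (a 5-second window = 5 seconds).
The seventh arrival falls in the interval iff at least 7 events occur there: P(S_7 ≤ t) = P(N ≥ 7) = 1 − P(N ≤ 6) ≈ 0.2378.

0.2378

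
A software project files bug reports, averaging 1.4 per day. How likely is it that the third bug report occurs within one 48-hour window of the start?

Over the interval, μ = 1.4 × 2 = 2.8 (a 48-hour window = 2 days).
The third arrival falls in the interval iff at least 3 events occur there: P(S_3 ≤ t) = P(N ≥ 3) = 1 − P(N ≤ 2) ≈ 0.5305.

0.5305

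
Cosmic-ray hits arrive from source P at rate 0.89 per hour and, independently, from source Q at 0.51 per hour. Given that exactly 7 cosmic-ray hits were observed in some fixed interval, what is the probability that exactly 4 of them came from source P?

Given the total, each event is independently from source P with probability p = λ_P/(λ_P+λ_Q) = 0.89/1.4 ≈ 0.6357.
So K ~ Binomial(7, 0.89/1.4): P(K = 4) = C(7,4) · (0.89/1.4)^4 · (0.51/1.4)^3 ≈ 0.2763.

0.2763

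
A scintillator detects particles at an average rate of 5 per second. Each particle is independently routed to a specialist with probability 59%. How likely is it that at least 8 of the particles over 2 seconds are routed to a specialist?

Thinning: the particles that are routed to a specialist themselves form a Poisson process with rate 0.59 × 5 = 2.95 per second.
Over the interval, μ = 2.95 × 2 = 5.9 (2 seconds).
P(N ≥ 8) = 1 − P(N ≤ 7) ≈ 0.2424.

0.2424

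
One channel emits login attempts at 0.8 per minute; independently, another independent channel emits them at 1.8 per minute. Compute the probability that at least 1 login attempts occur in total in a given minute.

0.9257

Independent Poisson processes superpose: combined rate λ = 0.8 + 1.8 = 2.6 per minute.
So μ = 2.6.
P(N ≥ 1) = 1 − P(N ≤ 0) ≈ 0.9257.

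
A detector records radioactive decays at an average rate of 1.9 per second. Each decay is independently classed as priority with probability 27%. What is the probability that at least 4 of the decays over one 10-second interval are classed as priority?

0.7528

Thinning: the decays that are classed as priority themselves form a Poisson process with rate 0.27 × 1.9 = 0.513 per second.
Over the interval, μ = 0.513 × 10 = 5.13 (a 10-second interval = 10 seconds).
P(N ≥ 4) = 1 − P(N ≤ 3) ≈ 0.7528.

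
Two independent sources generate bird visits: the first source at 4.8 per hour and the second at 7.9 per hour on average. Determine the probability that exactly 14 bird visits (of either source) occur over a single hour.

0.0994

Independent Poisson processes superpose: combined rate λ = 4.8 + 7.9 = 12.7 per hour.
So μ = 12.7.
P(N = 14) = e^(−12.7) · 12.7^14/14! ≈ 0.0994.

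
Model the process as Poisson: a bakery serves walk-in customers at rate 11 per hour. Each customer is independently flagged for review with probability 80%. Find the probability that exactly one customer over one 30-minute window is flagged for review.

0.0540

Thinning: the customers that are flagged for review themselves form a Poisson process with rate 0.8 × 11 = 8.8 per hour.
Over the interval, μ = 8.8 × 0.5 = 4.4 (a 30-minute window = 0.5 hours).
P(N = 1) = e^(−4.4) · 4.4^1/1! ≈ 0.0540.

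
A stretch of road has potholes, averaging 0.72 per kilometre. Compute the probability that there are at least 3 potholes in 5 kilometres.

Over the interval, μ = 0.72 × 5 = 3.6 (5 kilometres).
P(N ≥ 3) = 1 − P(N ≤ 2) = 1 − Σ_{j=0}^{2} e^(−μ) μ^j/j! ≈ 0.6973.

0.6973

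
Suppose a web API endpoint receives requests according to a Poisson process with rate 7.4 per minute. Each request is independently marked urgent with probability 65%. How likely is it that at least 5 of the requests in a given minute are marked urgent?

Thinning: the requests that are marked urgent themselves form a Poisson process with rate 0.65 × 7.4 = 4.81 per minute.
So μ = 4.81.
P(N ≥ 5) = 1 − P(N ≤ 4) ≈ 0.5256.

0.5256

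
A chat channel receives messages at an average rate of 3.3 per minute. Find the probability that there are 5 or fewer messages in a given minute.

0.8829

With mean μ = 3.3 per minute,
P(N ≤ 5) = Σ_{j=0}^{5} e^(−μ) μ^j/j! ≈ 0.8829.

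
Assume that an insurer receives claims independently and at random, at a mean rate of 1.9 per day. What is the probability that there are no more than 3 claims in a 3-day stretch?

Over the interval, μ = 1.9 × 3 = 5.7 (a 3-day stretch = 3 days).
P(N ≤ 3) = Σ_{j=0}^{3} e^(−μ) μ^j/j! ≈ 0.1800.

0.1800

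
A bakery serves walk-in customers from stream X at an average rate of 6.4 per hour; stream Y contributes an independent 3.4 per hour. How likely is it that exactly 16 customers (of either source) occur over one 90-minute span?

Independent Poisson processes superpose: combined rate λ = 6.4 + 3.4 = 9.8 per hour.
Over the interval, μ = 9.8 × 1.5 = 14.7 (a 90-minute span = 1.5 hours).
P(N = 16) = e^(−14.7) · 14.7^16/16! ≈ 0.0938.

0.0938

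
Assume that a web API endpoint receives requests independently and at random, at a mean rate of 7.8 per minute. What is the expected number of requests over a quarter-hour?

117

E[N] = λt = 7.8 × 15 = 117 (a quarter-hour = 15 minutes).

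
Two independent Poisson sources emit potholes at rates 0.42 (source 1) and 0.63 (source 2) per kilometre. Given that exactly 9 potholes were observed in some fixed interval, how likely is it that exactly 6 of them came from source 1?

0.0743

Given the total, each event is independently from source 1 with probability p = λ_1/(λ_1+λ_2) = 0.42/1.05 = 0.4000.
So K ~ Binomial(9, 0.42/1.05): P(K = 6) = C(9,6) · (0.42/1.05)^6 · (0.63/1.05)^3 ≈ 0.0743.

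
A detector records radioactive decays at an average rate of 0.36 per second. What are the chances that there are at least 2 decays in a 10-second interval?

0.8743

Over the interval, μ = 0.36 × 10 = 3.6 (a 10-second interval = 10 seconds).
P(N ≥ 2) = 1 − P(N ≤ 1) = 1 − Σ_{j=0}^{1} e^(−μ) μ^j/j! ≈ 0.8743.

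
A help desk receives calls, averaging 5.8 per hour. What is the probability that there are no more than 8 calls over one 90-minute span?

Over the interval, μ = 5.8 × 1.5 = 8.7 (a 90-minute span = 1.5 hours).
P(N ≤ 8) = Σ_{j=0}^{8} e^(−μ) μ^j/j! ≈ 0.4958.

0.4958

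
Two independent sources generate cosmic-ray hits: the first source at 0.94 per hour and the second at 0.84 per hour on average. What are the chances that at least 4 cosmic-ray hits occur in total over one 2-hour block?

Independent Poisson processes superpose: combined rate λ = 0.94 + 0.84 = 1.78 per hour.
Over the interval, μ = 1.78 × 2 = 3.56 (a 2-hour block = 2 hours).
P(N ≥ 4) = 1 − P(N ≤ 3) ≈ 0.4763.

0.4763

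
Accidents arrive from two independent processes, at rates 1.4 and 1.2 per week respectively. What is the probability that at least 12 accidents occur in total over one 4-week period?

0.3495

Independent Poisson processes superpose: combined rate λ = 1.4 + 1.2 = 2.6 per week.
Over the interval, μ = 2.6 × 4 = 10.4 (a 4-week period = 4 weeks).
P(N ≥ 12) = 1 − P(N ≤ 11) ≈ 0.3495.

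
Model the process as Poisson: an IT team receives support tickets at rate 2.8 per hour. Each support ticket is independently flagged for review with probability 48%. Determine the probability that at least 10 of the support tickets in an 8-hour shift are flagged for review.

0.6320

Thinning: the support tickets that are flagged for review themselves form a Poisson process with rate 0.48 × 2.8 = 1.344 per hour.
Over the interval, μ = 1.344 × 8 = 10.752 (an 8-hour shift = 8 hours).
P(N ≥ 10) = 1 − P(N ≤ 9) ≈ 0.6320.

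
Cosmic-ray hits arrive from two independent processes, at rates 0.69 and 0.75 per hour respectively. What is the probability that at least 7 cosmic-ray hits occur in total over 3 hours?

0.1466

Independent Poisson processes superpose: combined rate λ = 0.69 + 0.75 = 1.44 per hour.
Over the interval, μ = 1.44 × 3 = 4.32 (3 hours).
P(N ≥ 7) = 1 − P(N ≤ 6) ≈ 0.1466.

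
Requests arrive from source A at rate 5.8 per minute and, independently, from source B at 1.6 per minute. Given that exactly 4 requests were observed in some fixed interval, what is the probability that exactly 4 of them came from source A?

Given the total, each event is independently from source A with probability p = λ_A/(λ_A+λ_B) = 5.8/7.4 ≈ 0.7838.
So K ~ Binomial(4, 5.8/7.4): P(K = 4) = C(4,4) · (5.8/7.4)^4 · (1.6/7.4)^0 ≈ 0.3774.

0.3774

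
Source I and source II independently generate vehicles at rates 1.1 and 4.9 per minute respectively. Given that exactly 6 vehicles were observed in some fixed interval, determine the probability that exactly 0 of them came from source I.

Given the total, each event is independently from source I with probability p = λ_I/(λ_I+λ_II) = 1.1/6 ≈ 0.1833.
So K ~ Binomial(6, 1.1/6): P(K = 0) = C(6,0) · (1.1/6)^0 · (4.9/6)^6 ≈ 0.2967.

0.2967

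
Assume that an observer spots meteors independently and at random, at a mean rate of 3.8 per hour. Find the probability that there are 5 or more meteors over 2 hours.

Over the interval, μ = 3.8 × 2 = 7.6 (2 hours).
P(N ≥ 5) = 1 − P(N ≤ 4) = 1 − Σ_{j=0}^{4} e^(−μ) μ^j/j! ≈ 0.8751.

0.8751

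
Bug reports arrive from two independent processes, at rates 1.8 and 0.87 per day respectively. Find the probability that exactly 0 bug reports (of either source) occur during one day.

0.0693

Independent Poisson processes superpose: combined rate λ = 1.8 + 0.87 = 2.67 per day.
So μ = 2.67.
P(N = 0) = e^(−2.67) · 2.67^0/0! ≈ 0.0693.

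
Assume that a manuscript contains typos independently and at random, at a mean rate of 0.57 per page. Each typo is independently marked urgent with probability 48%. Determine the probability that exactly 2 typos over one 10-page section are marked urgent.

0.2426

Thinning: the typos that are marked urgent themselves form a Poisson process with rate 0.48 × 0.57 = 0.2736 per page.
Over the interval, μ = 0.2736 × 10 = 2.736 (a 10-page section = 10 pages).
P(N = 2) = e^(−2.736) · 2.736^2/2! ≈ 0.2426.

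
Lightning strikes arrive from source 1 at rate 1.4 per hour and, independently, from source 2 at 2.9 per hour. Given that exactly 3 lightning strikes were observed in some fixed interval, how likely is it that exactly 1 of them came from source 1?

0.4443

Given the total, each event is independently from source 1 with probability p = λ_1/(λ_1+λ_2) = 1.4/4.3 ≈ 0.3256.
So K ~ Binomial(3, 1.4/4.3): P(K = 1) = C(3,1) · (1.4/4.3)^1 · (2.9/4.3)^2 ≈ 0.4443.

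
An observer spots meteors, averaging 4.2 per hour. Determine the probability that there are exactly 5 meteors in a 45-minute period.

Over the interval, μ = 4.2 × 0.75 = 3.15 (a 45-minute period = 0.75 hours).
P(N = 5) = e^(−μ) μ^5/5! = e^(−3.15) · 3.15^5/120 ≈ 0.1108.

0.1108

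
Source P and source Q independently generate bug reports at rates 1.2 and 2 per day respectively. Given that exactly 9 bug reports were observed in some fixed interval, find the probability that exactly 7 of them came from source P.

0.0147

Given the total, each event is independently from source P with probability p = λ_P/(λ_P+λ_Q) = 1.2/3.2 = 0.3750.
So K ~ Binomial(9, 1.2/3.2): P(K = 7) = C(9,7) · (1.2/3.2)^7 · (2/3.2)^2 ≈ 0.0147.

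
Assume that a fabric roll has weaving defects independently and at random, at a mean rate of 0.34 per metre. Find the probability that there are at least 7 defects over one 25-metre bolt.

Over the interval, μ = 0.34 × 25 = 8.5 (a 25-metre bolt = 25 metres).
P(N ≥ 7) = 1 − P(N ≤ 6) = 1 − Σ_{j=0}^{6} e^(−μ) μ^j/j! ≈ 0.7438.

0.7438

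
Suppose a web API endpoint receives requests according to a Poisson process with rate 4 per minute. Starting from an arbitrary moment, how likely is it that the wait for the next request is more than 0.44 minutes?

0.1720

The wait for the next event is exponential with rate λ = 4 per minute.
P(T > 0.44) = e^(−λt) = e^(−4 × 0.44) = e^(−1.76) ≈ 0.1720.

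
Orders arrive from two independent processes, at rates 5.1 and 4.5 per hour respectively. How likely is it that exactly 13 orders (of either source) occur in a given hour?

0.0640

Independent Poisson processes superpose: combined rate λ = 5.1 + 4.5 = 9.6 per hour.
So μ = 9.6.
P(N = 13) = e^(−9.6) · 9.6^13/13! ≈ 0.0640.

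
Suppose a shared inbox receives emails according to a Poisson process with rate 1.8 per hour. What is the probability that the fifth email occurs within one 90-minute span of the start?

Over the interval, μ = 1.8 × 1.5 = 2.7 (a 90-minute span = 1.5 hours).
The fifth arrival falls in the interval iff at least 5 events occur there: P(S_5 ≤ t) = P(N ≥ 5) = 1 − P(N ≤ 4) ≈ 0.1371.

0.1371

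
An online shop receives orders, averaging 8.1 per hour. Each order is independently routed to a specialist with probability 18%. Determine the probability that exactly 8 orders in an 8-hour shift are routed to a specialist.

0.0731

Thinning: the orders that are routed to a specialist themselves form a Poisson process with rate 0.18 × 8.1 = 1.458 per hour.
Over the interval, μ = 1.458 × 8 = 11.664 (an 8-hour shift = 8 hours).
P(N = 8) = e^(−11.664) · 11.664^8/8! ≈ 0.0731.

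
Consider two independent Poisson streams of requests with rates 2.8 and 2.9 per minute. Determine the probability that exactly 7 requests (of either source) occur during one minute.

0.1298

Independent Poisson processes superpose: combined rate λ = 2.8 + 2.9 = 5.7 per minute.
So μ = 5.7.
P(N = 7) = e^(−5.7) · 5.7^7/7! ≈ 0.1298.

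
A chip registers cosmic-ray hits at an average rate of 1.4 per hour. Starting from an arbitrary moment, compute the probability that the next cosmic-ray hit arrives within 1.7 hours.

Inter-arrival times are exponential with rate λ = 1.4 per hour.
P(T ≤ 1.7) = 1 − e^(−λt) = 1 − e^(−1.4 × 1.7) = 1 − e^(−2.38) ≈ 0.9074.

0.9074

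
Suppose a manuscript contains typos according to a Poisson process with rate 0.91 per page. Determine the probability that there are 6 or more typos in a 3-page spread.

0.0592

Over the interval, μ = 0.91 × 3 = 2.73 (a 3-page spread = 3 pages).
P(N ≥ 6) = 1 − P(N ≤ 5) = 1 − Σ_{j=0}^{5} e^(−μ) μ^j/j! ≈ 0.0592.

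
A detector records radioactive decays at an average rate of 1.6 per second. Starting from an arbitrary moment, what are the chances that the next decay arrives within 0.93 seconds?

0.7742

Inter-arrival times are exponential with rate λ = 1.6 per second.
P(T ≤ 0.93) = 1 − e^(−λt) = 1 − e^(−1.6 × 0.93) = 1 − e^(−1.488) ≈ 0.7742.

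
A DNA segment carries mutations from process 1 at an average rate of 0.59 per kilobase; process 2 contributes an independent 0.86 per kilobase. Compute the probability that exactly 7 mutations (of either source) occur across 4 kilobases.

0.1326

Independent Poisson processes superpose: combined rate λ = 0.59 + 0.86 = 1.45 per kilobase.
Over the interval, μ = 1.45 × 4 = 5.8 (4 kilobases).
P(N = 7) = e^(−5.8) · 5.8^7/7! ≈ 0.1326.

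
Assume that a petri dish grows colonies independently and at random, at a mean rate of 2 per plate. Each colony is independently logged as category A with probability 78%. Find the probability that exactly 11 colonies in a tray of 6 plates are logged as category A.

Thinning: the colonies that are logged as category A themselves form a Poisson process with rate 0.78 × 2 = 1.56 per plate.
Over the interval, μ = 1.56 × 6 = 9.36 (a tray of 6 plates = 6 plates).
P(N = 11) = e^(−9.36) · 9.36^11/11! ≈ 0.1042.

0.1042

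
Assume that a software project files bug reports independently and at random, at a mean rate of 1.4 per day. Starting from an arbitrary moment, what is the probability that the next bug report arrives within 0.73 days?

Inter-arrival times are exponential with rate λ = 1.4 per day.
P(T ≤ 0.73) = 1 − e^(−λt) = 1 − e^(−1.4 × 0.73) = 1 − e^(−1.022) ≈ 0.6401.

0.6401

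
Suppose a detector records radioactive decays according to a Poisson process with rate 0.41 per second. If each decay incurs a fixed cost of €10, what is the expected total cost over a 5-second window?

E[N] = 0.41 × 5 = 2.05 (a 5-second window = 5 seconds); E[cost] = 2.05 × €10 = €20.5.

€20.5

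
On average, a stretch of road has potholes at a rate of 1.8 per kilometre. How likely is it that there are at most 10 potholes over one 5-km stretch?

Over the interval, μ = 1.8 × 5 = 9 (a 5-km stretch = 5 kilometres).
P(N ≤ 10) = Σ_{j=0}^{10} e^(−μ) μ^j/j! ≈ 0.7060.

0.7060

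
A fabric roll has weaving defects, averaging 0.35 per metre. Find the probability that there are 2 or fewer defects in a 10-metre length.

0.3208

Over the interval, μ = 0.35 × 10 = 3.5 (a 10-metre length = 10 metres).
P(N ≤ 2) = Σ_{j=0}^{2} e^(−μ) μ^j/j! ≈ 0.3208.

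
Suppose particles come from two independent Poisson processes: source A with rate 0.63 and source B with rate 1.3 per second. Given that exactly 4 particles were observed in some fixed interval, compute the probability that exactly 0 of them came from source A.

0.2058

Given the total, each event is independently from source A with probability p = λ_A/(λ_A+λ_B) = 0.63/1.93 ≈ 0.3264.
So K ~ Binomial(4, 0.63/1.93): P(K = 0) = C(4,0) · (0.63/1.93)^0 · (1.3/1.93)^4 ≈ 0.2058.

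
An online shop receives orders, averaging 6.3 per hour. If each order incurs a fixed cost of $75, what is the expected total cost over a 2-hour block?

E[N] = 6.3 × 2 = 12.6 (a 2-hour block = 2 hours); E[cost] = 12.6 × $75 = $945.

$945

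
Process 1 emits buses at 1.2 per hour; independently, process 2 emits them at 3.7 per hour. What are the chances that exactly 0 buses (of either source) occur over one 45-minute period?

Independent Poisson processes superpose: combined rate λ = 1.2 + 3.7 = 4.9 per hour.
Over the interval, μ = 4.9 × 0.75 = 3.675 (a 45-minute period = 0.75 hours).
P(N = 0) = e^(−3.675) · 3.675^0/0! ≈ 0.0253.

0.0253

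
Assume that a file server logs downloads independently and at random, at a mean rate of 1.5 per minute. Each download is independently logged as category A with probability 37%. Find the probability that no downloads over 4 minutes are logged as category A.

Thinning: the downloads that are logged as category A themselves form a Poisson process with rate 0.37 × 1.5 = 0.555 per minute.
Over the interval, μ = 0.555 × 4 = 2.22 (4 minutes).
P(N = 0) = e^(−2.22) · 2.22^0/0! ≈ 0.1086.

0.1086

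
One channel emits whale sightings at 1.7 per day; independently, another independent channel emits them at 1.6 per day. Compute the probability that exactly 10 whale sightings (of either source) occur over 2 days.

0.0588

Independent Poisson processes superpose: combined rate λ = 1.7 + 1.6 = 3.3 per day.
Over the interval, μ = 3.3 × 2 = 6.6 (2 days).
P(N = 10) = e^(−6.6) · 6.6^10/10! ≈ 0.0588.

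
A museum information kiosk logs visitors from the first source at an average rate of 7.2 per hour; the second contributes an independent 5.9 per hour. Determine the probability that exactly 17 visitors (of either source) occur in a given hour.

0.0567

Independent Poisson processes superpose: combined rate λ = 7.2 + 5.9 = 13.1 per hour.
So μ = 13.1.
P(N = 17) = e^(−13.1) · 13.1^17/17! ≈ 0.0567.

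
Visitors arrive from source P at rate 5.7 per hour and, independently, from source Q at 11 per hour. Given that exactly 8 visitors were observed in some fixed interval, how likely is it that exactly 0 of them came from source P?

Given the total, each event is independently from source P with probability p = λ_P/(λ_P+λ_Q) = 5.7/16.7 ≈ 0.3413.
So K ~ Binomial(8, 5.7/16.7): P(K = 0) = C(8,0) · (5.7/16.7)^0 · (11/16.7)^8 ≈ 0.0354.

0.0354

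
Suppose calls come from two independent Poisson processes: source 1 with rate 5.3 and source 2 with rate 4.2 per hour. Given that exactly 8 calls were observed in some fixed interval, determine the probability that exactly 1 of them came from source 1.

0.0147

Given the total, each event is independently from source 1 with probability p = λ_1/(λ_1+λ_2) = 5.3/9.5 ≈ 0.5579.
So K ~ Binomial(8, 5.3/9.5): P(K = 1) = C(8,1) · (5.3/9.5)^1 · (4.2/9.5)^7 ≈ 0.0147.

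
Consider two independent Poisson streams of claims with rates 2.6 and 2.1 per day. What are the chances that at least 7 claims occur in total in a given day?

0.1954

Independent Poisson processes superpose: combined rate λ = 2.6 + 2.1 = 4.7 per day.
So μ = 4.7.
P(N ≥ 7) = 1 − P(N ≤ 6) ≈ 0.1954.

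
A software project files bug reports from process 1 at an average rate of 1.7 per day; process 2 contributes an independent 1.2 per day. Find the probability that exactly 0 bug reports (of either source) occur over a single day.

0.0550

Independent Poisson processes superpose: combined rate λ = 1.7 + 1.2 = 2.9 per day.
So μ = 2.9.
P(N = 0) = e^(−2.9) · 2.9^0/0! ≈ 0.0550.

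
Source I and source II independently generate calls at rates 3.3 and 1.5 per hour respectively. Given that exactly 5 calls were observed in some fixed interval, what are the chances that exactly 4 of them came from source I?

Given the total, each event is independently from source I with probability p = λ_I/(λ_I+λ_II) = 3.3/4.8 = 0.6875.
So K ~ Binomial(5, 3.3/4.8): P(K = 4) = C(5,4) · (3.3/4.8)^4 · (1.5/4.8)^1 ≈ 0.3491.

0.3491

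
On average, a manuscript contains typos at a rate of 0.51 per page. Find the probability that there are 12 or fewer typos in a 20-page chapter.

0.7722

Over the interval, μ = 0.51 × 20 = 10.2 (a 20-page chapter = 20 pages).
P(N ≤ 12) = Σ_{j=0}^{12} e^(−μ) μ^j/j! ≈ 0.7722.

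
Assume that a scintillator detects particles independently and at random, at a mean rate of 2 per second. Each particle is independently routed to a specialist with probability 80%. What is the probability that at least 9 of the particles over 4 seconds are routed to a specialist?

0.1967

Thinning: the particles that are routed to a specialist themselves form a Poisson process with rate 0.8 × 2 = 1.6 per second.
Over the interval, μ = 1.6 × 4 = 6.4 (4 seconds).
P(N ≥ 9) = 1 − P(N ≤ 8) ≈ 0.1967.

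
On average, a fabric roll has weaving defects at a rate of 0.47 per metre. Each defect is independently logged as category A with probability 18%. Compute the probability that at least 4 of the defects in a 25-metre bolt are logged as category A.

Thinning: the defects that are logged as category A themselves form a Poisson process with rate 0.18 × 0.47 = 0.0846 per metre.
Over the interval, μ = 0.0846 × 25 = 2.115 (a 25-metre bolt = 25 metres).
P(N ≥ 4) = 1 − P(N ≤ 3) ≈ 0.1642.

0.1642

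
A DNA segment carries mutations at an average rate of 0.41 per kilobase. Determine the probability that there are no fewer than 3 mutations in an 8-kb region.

0.6365

Over the interval, μ = 0.41 × 8 = 3.28 (an 8-kb region = 8 kilobases).
P(N ≥ 3) = 1 − P(N ≤ 2) = 1 − Σ_{j=0}^{2} e^(−μ) μ^j/j! ≈ 0.6365.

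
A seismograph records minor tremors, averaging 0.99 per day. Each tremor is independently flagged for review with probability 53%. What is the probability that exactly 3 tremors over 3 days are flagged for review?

0.1347

Thinning: the tremors that are flagged for review themselves form a Poisson process with rate 0.53 × 0.99 = 0.5247 per day.
Over the interval, μ = 0.5247 × 3 = 1.5741 (3 days).
P(N = 3) = e^(−1.5741) · 1.5741^3/3! ≈ 0.1347.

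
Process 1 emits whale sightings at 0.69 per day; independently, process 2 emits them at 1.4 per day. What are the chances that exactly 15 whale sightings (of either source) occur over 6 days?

Independent Poisson processes superpose: combined rate λ = 0.69 + 1.4 = 2.09 per day.
Over the interval, μ = 2.09 × 6 = 12.54 (6 days).
P(N = 15) = e^(−12.54) · 12.54^15/15! ≈ 0.0816.

0.0816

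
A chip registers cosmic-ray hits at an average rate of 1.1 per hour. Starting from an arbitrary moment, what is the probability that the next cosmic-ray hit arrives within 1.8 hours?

0.8619

Inter-arrival times are exponential with rate λ = 1.1 per hour.
P(T ≤ 1.8) = 1 − e^(−λt) = 1 − e^(−1.1 × 1.8) = 1 − e^(−1.98) ≈ 0.8619.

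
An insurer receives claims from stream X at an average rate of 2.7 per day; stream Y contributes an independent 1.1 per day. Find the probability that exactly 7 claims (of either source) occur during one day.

0.0508

Independent Poisson processes superpose: combined rate λ = 2.7 + 1.1 = 3.8 per day.
So μ = 3.8.
P(N = 7) = e^(−3.8) · 3.8^7/7! ≈ 0.0508.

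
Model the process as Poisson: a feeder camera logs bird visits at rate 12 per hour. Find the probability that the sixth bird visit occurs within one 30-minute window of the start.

0.5543

Over the interval, μ = 12 × 0.5 = 6 (a 30-minute window = 0.5 hours).
The sixth arrival falls in the interval iff at least 6 events occur there: P(S_6 ≤ t) = P(N ≥ 6) = 1 − P(N ≤ 5) ≈ 0.5543.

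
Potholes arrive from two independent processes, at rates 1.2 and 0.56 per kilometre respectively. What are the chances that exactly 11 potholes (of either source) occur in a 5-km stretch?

0.0925

Independent Poisson processes superpose: combined rate λ = 1.2 + 0.56 = 1.76 per kilometre.
Over the interval, μ = 1.76 × 5 = 8.8 (a 5-km stretch = 5 kilometres).
P(N = 11) = e^(−8.8) · 8.8^11/11! ≈ 0.0925.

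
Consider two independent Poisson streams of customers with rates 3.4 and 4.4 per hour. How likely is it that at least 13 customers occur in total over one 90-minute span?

0.3898

Independent Poisson processes superpose: combined rate λ = 3.4 + 4.4 = 7.8 per hour.
Over the interval, μ = 7.8 × 1.5 = 11.7 (a 90-minute span = 1.5 hours).
P(N ≥ 13) = 1 − P(N ≤ 12) ≈ 0.3898.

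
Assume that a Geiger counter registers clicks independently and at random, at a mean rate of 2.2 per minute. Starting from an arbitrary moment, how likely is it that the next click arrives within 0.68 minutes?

0.7760

Inter-arrival times are exponential with rate λ = 2.2 per minute.
P(T ≤ 0.68) = 1 − e^(−λt) = 1 − e^(−2.2 × 0.68) = 1 − e^(−1.496) ≈ 0.7760.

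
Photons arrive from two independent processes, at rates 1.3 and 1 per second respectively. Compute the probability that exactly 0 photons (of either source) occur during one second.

0.1003

Independent Poisson processes superpose: combined rate λ = 1.3 + 1 = 2.3 per second.
So μ = 2.3.
P(N = 0) = e^(−2.3) · 2.3^0/0! ≈ 0.1003.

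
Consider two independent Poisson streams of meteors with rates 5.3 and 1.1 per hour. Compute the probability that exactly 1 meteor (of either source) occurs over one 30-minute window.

0.1304

Independent Poisson processes superpose: combined rate λ = 5.3 + 1.1 = 6.4 per hour.
Over the interval, μ = 6.4 × 0.5 = 3.2 (a 30-minute window = 0.5 hours).
P(N = 1) = e^(−3.2) · 3.2^1/1! ≈ 0.1304.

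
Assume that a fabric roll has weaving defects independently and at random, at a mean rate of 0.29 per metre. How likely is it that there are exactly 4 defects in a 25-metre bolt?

Over the interval, μ = 0.29 × 25 = 7.25 (a 25-metre bolt = 25 metres).
P(N = 4) = e^(−μ) μ^4/4! = e^(−7.25) · 7.25^4/24 ≈ 0.0818.

0.0818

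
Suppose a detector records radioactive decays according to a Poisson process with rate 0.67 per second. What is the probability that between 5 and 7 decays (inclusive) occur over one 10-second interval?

Over the interval, μ = 0.67 × 10 = 6.7 (a 10-second interval = 10 seconds).
P(5 ≤ N ≤ 7) = Σ_{j=5}^{7} e^(−6.7) · 6.7^j/j! ≈ 0.4412.

0.4412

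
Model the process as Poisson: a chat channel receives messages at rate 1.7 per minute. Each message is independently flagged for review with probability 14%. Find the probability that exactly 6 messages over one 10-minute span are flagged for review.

0.0234

Thinning: the messages that are flagged for review themselves form a Poisson process with rate 0.14 × 1.7 = 0.238 per minute.
Over the interval, μ = 0.238 × 10 = 2.38 (a 10-minute span = 10 minutes).
P(N = 6) = e^(−2.38) · 2.38^6/6! ≈ 0.0234.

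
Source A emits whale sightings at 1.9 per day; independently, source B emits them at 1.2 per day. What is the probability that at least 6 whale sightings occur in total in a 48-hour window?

0.5859

Independent Poisson processes superpose: combined rate λ = 1.9 + 1.2 = 3.1 per day.
Over the interval, μ = 3.1 × 2 = 6.2 (a 48-hour window = 2 days).
P(N ≥ 6) = 1 − P(N ≤ 5) ≈ 0.5859.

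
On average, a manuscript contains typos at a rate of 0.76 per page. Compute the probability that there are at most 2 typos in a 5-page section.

0.2689

Over the interval, μ = 0.76 × 5 = 3.8 (a 5-page section = 5 pages).
P(N ≤ 2) = Σ_{j=0}^{2} e^(−μ) μ^j/j! ≈ 0.2689.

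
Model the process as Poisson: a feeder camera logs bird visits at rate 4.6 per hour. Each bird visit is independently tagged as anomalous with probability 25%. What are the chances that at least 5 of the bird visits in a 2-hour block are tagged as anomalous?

Thinning: the bird visits that are tagged as anomalous themselves form a Poisson process with rate 0.25 × 4.6 = 1.15 per hour.
Over the interval, μ = 1.15 × 2 = 2.3 (a 2-hour block = 2 hours).
P(N ≥ 5) = 1 − P(N ≤ 4) ≈ 0.0838.

0.0838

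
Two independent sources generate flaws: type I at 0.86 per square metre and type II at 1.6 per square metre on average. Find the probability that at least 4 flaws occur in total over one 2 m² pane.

0.7236

Independent Poisson processes superpose: combined rate λ = 0.86 + 1.6 = 2.46 per square metre.
Over the interval, μ = 2.46 × 2 = 4.92 (a 2 m² pane = 2 square metres).
P(N ≥ 4) = 1 − P(N ≤ 3) ≈ 0.7236.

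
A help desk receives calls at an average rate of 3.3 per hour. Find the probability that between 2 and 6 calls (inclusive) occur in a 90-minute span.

Over the interval, μ = 3.3 × 1.5 = 4.95 (a 90-minute span = 1.5 hours).
P(2 ≤ N ≤ 6) = Σ_{j=2}^{6} e^(−4.95) · 4.95^j/j! ≈ 0.7273.

0.7273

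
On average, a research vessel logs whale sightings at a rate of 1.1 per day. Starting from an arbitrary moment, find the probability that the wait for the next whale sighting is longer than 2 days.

The wait for the next event is exponential with rate λ = 1.1 per day.
P(T > 2) = e^(−λt) = e^(−1.1 × 2) = e^(−2.2) ≈ 0.1108.

0.1108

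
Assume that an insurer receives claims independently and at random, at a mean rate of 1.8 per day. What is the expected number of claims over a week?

E[N] = λt = 1.8 × 7 = 12.6 (a week = 7 days).

12.6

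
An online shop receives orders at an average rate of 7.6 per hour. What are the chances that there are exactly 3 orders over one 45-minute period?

Over the interval, μ = 7.6 × 0.75 = 5.7 (a 45-minute period = 0.75 hours).
P(N = 3) = e^(−μ) μ^3/3! = e^(−5.7) · 5.7^3/6 ≈ 0.1033.

0.1033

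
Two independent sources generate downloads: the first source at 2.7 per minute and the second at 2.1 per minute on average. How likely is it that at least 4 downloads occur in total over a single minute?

0.7058

Independent Poisson processes superpose: combined rate λ = 2.7 + 2.1 = 4.8 per minute.
So μ = 4.8.
P(N ≥ 4) = 1 − P(N ≤ 3) ≈ 0.7058.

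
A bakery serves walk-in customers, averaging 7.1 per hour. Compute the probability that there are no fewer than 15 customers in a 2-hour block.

0.4508

Over the interval, μ = 7.1 × 2 = 14.2 (a 2-hour block = 2 hours).
P(N ≥ 15) = 1 − P(N ≤ 14) = 1 − Σ_{j=0}^{14} e^(−μ) μ^j/j! ≈ 0.4508.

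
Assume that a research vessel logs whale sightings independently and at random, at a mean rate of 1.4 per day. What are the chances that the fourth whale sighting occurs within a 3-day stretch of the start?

Over the interval, μ = 1.4 × 3 = 4.2 (a 3-day stretch = 3 days).
The fourth arrival falls in the interval iff at least 4 events occur there: P(S_4 ≤ t) = P(N ≥ 4) = 1 − P(N ≤ 3) ≈ 0.6046.

0.6046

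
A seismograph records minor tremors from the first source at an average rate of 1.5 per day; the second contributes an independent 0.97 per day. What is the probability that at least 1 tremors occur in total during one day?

Independent Poisson processes superpose: combined rate λ = 1.5 + 0.97 = 2.47 per day.
So μ = 2.47.
P(N ≥ 1) = 1 − P(N ≤ 0) ≈ 0.9154.

0.9154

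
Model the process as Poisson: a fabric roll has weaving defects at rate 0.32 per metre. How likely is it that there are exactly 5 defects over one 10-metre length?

Over the interval, μ = 0.32 × 10 = 3.2 (a 10-metre length = 10 metres).
P(N = 5) = e^(−μ) μ^5/5! = e^(−3.2) · 3.2^5/120 ≈ 0.1140.

0.1140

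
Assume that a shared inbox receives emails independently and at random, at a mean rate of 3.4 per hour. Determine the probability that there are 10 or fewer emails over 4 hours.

0.2037

Over the interval, μ = 3.4 × 4 = 13.6 (4 hours).
P(N ≤ 10) = Σ_{j=0}^{10} e^(−μ) μ^j/j! ≈ 0.2037.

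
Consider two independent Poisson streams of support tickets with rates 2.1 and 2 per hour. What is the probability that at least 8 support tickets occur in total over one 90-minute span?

0.2769

Independent Poisson processes superpose: combined rate λ = 2.1 + 2 = 4.1 per hour.
Over the interval, μ = 4.1 × 1.5 = 6.15 (a 90-minute span = 1.5 hours).
P(N ≥ 8) = 1 − P(N ≤ 7) ≈ 0.2769.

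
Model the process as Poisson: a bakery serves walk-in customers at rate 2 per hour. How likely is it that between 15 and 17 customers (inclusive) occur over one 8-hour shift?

0.2918

Over the interval, μ = 2 × 8 = 16 (an 8-hour shift = 8 hours).
P(15 ≤ N ≤ 17) = Σ_{j=15}^{17} e^(−16) · 16^j/j! ≈ 0.2918.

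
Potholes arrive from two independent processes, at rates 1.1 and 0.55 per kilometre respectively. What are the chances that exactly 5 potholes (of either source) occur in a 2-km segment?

Independent Poisson processes superpose: combined rate λ = 1.1 + 0.55 = 1.65 per kilometre.
Over the interval, μ = 1.65 × 2 = 3.3 (a 2-km segment = 2 kilometres).
P(N = 5) = e^(−3.3) · 3.3^5/5! ≈ 0.1203.

0.1203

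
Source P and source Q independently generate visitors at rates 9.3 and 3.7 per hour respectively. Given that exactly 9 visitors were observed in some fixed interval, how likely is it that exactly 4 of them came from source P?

0.0616

Given the total, each event is independently from source P with probability p = λ_P/(λ_P+λ_Q) = 9.3/13 ≈ 0.7154.
So K ~ Binomial(9, 9.3/13): P(K = 4) = C(9,4) · (9.3/13)^4 · (3.7/13)^5 ≈ 0.0616.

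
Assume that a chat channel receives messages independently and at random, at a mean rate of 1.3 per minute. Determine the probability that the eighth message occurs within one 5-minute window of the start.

0.3272

Over the interval, μ = 1.3 × 5 = 6.5 (a 5-minute window = 5 minutes).
The eighth arrival falls in the interval iff at least 8 events occur there: P(S_8 ≤ t) = P(N ≥ 8) = 1 − P(N ≤ 7) ≈ 0.3272.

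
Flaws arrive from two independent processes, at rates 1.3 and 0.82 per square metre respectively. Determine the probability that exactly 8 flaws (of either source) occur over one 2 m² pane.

0.0373

Independent Poisson processes superpose: combined rate λ = 1.3 + 0.82 = 2.12 per square metre.
Over the interval, μ = 2.12 × 2 = 4.24 (a 2 m² pane = 2 square metres).
P(N = 8) = e^(−4.24) · 4.24^8/8! ≈ 0.0373.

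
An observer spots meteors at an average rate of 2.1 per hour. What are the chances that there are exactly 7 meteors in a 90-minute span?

0.0262

Over the interval, μ = 2.1 × 1.5 = 3.15 (a 90-minute span = 1.5 hours).
P(N = 7) = e^(−μ) μ^7/7! = e^(−3.15) · 3.15^7/5040 ≈ 0.0262.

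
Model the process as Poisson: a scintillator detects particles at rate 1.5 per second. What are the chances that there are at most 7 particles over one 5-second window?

Over the interval, μ = 1.5 × 5 = 7.5 (a 5-second window = 5 seconds).
P(N ≤ 7) = Σ_{j=0}^{7} e^(−μ) μ^j/j! ≈ 0.5246.

0.5246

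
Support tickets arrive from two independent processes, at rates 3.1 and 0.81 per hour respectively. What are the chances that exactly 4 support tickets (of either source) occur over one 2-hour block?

0.0626

Independent Poisson processes superpose: combined rate λ = 3.1 + 0.81 = 3.91 per hour.
Over the interval, μ = 3.91 × 2 = 7.82 (a 2-hour block = 2 hours).
P(N = 4) = e^(−7.82) · 7.82^4/4! ≈ 0.0626.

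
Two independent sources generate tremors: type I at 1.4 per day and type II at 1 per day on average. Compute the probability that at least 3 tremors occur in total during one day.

Independent Poisson processes superpose: combined rate λ = 1.4 + 1 = 2.4 per day.
So μ = 2.4.
P(N ≥ 3) = 1 − P(N ≤ 2) ≈ 0.4303.

0.4303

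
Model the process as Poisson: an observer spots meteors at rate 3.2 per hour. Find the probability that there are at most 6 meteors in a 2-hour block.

Over the interval, μ = 3.2 × 2 = 6.4 (a 2-hour block = 2 hours).
P(N ≤ 6) = Σ_{j=0}^{6} e^(−μ) μ^j/j! ≈ 0.5423.

0.5423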